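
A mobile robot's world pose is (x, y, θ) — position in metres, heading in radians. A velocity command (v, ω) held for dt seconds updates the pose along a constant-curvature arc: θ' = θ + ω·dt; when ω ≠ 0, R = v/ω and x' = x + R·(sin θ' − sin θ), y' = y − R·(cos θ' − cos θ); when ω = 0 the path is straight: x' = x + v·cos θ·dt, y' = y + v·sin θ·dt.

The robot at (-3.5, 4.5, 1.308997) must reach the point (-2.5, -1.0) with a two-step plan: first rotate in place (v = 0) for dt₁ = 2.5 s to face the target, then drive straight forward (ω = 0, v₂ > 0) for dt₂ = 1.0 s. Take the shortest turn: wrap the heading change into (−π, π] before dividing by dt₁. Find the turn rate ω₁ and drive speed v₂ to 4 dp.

ω₁ = -1.0800, v₂ = 5.5902

heading to target = atan2(-1−4.5, -2.5−-3.5) = -1.3909
Δθ = wrap(-1.3909 − 1.3090) = -2.6999; ω₁ = Δθ/dt₁ = -1.0800
distance = √((-2.5−-3.5)² + (-1−4.5)²) = 5.5902; v₂ = distance/dt₂ = 5.5902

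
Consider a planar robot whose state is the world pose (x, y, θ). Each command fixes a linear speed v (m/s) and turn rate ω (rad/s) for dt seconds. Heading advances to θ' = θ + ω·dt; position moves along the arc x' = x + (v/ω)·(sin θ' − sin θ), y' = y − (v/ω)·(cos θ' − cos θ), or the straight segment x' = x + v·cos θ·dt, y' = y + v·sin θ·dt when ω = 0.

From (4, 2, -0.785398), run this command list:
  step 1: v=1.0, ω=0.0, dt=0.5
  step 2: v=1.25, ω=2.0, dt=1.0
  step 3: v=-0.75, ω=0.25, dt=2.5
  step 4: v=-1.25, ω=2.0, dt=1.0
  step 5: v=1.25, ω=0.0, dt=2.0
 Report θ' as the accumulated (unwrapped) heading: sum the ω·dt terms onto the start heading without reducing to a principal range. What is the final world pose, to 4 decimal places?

step 1: θ'=-0.7854 (straight) → pose (4.3536, 1.6464, -0.7854)
step 2: θ'=1.2146 (R=0.6250) → pose (5.3813, 1.8704, 1.2146)
step 3: θ'=1.8396 (R=-3.0000) → pose (5.3007, 0.0276, 1.8396)
step 4: θ'=3.8396 (R=-0.6250) → pose (6.3049, -0.2853, 3.8396)
step 5: θ'=3.8396 (straight) → pose (4.3896, -1.8920, 3.8396)

(4.3896, -1.8920, 3.8396)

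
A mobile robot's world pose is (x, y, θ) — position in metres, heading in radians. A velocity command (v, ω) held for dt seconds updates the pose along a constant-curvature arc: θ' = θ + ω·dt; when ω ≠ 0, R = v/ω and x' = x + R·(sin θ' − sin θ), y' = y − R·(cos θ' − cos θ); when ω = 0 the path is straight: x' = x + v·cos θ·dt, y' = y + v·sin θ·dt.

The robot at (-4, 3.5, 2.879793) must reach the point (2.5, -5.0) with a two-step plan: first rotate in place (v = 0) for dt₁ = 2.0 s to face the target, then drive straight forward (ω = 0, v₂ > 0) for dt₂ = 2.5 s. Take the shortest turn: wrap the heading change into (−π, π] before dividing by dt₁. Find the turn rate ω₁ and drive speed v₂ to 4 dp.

ω₁ = 1.2427, v₂ = 4.2802

heading to target = atan2(-5−3.5, 2.5−-4) = -0.9179
Δθ = wrap(-0.9179 − 2.8798) = 2.4854; ω₁ = Δθ/dt₁ = 1.2427
distance = √((2.5−-4)² + (-5−3.5)²) = 10.7005; v₂ = distance/dt₂ = 4.2802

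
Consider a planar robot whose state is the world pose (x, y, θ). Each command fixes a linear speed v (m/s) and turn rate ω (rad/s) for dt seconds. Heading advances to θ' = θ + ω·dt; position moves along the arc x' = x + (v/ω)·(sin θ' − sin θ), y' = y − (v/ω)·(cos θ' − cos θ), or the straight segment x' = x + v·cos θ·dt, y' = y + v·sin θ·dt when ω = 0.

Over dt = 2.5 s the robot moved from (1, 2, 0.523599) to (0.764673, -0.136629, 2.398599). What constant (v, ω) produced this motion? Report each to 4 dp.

v = -1.0000, ω = 0.7500

Δθ = 2.398599 − 0.523599 = 1.875000
ω = Δθ/dt = 1.875000/2.5 = 0.7500
R = −Δy/(cos θ' − cos θ) = -1.3333
v = R·ω = -1.3333·0.7500 = -1.0000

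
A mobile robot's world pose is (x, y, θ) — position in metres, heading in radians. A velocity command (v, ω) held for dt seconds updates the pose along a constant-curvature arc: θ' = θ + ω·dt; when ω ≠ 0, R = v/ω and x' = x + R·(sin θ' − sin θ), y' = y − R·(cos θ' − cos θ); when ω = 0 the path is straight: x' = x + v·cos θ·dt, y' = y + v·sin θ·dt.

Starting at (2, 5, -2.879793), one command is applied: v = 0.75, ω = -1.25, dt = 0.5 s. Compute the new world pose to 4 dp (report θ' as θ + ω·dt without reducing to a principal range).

(1.6315, 5.0187, -3.5048)

θ' = -2.8798 + -1.25·0.5 = -3.5048
R = v/ω = 0.75/-1.25 = -0.6000
x' = 2 + -0.6000·(sin -3.5048 − sin -2.8798) = 1.6315
y' = 5 − -0.6000·(cos -3.5048 − cos -2.8798) = 5.0187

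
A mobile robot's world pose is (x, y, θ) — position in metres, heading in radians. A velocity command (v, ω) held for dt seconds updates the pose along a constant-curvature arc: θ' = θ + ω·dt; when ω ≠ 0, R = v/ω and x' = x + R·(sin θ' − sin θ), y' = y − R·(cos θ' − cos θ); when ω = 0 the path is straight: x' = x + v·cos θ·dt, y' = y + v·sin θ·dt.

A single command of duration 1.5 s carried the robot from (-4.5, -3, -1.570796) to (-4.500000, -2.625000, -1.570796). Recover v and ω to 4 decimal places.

Δθ = -1.570796 − -1.570796 = 0.000000
ω = Δθ/dt = 0.000000/1.5 = 0.0000
ω = 0 → v = (Δx·cos θ + Δy·sin θ)/dt = -0.2500

v = -0.2500, ω = 0.0000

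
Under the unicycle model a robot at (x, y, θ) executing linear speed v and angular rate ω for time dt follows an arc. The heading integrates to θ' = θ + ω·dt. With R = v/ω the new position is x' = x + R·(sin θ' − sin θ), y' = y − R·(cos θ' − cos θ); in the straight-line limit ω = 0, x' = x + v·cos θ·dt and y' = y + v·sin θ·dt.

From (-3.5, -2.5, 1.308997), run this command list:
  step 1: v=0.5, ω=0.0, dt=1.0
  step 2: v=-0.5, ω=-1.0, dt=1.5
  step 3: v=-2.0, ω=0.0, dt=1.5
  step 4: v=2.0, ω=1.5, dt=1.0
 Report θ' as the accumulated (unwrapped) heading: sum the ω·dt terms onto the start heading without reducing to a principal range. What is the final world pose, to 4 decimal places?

(-5.3529, -0.8450, 1.3090)

step 1: θ'=1.3090 (straight) → pose (-3.3706, -2.0170, 1.3090)
step 2: θ'=-0.1910 (R=0.5000) → pose (-3.9485, -2.3785, -0.1910)
step 3: θ'=-0.1910 (straight) → pose (-6.8939, -1.8090, -0.1910)
step 4: θ'=1.3090 (R=1.3333) → pose (-5.3529, -0.8450, 1.3090)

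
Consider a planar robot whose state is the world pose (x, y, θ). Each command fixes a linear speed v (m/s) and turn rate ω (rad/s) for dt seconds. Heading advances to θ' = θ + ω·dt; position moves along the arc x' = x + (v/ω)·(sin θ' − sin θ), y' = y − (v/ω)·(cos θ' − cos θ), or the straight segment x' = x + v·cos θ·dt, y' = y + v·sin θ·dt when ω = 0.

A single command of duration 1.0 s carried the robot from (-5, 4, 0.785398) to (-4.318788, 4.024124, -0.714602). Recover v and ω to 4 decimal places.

Δθ = -0.714602 − 0.785398 = -1.500000
ω = Δθ/dt = -1.500000/1.0 = -1.5000
R = Δx/(sin θ' − sin θ) = -0.5000
v = R·ω = -0.5000·-1.5000 = 0.7500

v = 0.7500, ω = -1.5000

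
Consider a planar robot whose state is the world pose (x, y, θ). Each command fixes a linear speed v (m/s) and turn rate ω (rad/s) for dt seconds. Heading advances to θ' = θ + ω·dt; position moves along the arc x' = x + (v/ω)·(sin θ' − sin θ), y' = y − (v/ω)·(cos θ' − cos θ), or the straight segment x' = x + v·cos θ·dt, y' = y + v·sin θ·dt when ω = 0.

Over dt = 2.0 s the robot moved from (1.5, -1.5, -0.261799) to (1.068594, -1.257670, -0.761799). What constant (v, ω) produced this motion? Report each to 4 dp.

v = -0.2500, ω = -0.2500

Δθ = -0.761799 − -0.261799 = -0.500000
ω = Δθ/dt = -0.500000/2.0 = -0.2500
R = Δx/(sin θ' − sin θ) = 1.0000
v = R·ω = 1.0000·-0.2500 = -0.2500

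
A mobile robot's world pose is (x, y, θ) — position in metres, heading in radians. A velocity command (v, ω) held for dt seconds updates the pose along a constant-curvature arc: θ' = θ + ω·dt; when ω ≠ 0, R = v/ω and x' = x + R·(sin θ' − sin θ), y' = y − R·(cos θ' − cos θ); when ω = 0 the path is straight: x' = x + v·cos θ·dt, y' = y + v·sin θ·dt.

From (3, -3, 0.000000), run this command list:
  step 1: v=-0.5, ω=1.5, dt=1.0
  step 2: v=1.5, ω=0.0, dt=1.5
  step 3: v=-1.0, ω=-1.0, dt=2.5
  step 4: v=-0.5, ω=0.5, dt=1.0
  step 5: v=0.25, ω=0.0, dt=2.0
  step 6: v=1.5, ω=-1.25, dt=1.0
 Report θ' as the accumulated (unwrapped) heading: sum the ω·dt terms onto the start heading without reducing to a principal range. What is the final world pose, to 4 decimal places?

(1.6699, -2.7044, -1.7500)

step 1: θ'=1.5000 (R=-0.3333) → pose (2.6675, -3.3098, 1.5000)
step 2: θ'=1.5000 (straight) → pose (2.8267, -1.0654, 1.5000)
step 3: θ'=-1.0000 (R=1.0000) → pose (0.9877, -1.5350, -1.0000)
step 4: θ'=-0.5000 (R=-1.0000) → pose (0.6256, -1.1977, -0.5000)
step 5: θ'=-0.5000 (straight) → pose (1.0644, -1.4374, -0.5000)
step 6: θ'=-1.7500 (R=-1.2000) → pose (1.6699, -2.7044, -1.7500)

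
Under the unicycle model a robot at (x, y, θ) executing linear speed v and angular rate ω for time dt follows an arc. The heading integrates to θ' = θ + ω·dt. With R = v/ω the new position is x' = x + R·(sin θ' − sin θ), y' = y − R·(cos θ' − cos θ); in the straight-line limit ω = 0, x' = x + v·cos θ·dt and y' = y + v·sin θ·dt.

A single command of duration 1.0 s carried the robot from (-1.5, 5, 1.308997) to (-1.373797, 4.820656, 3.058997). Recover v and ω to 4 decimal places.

Δθ = 3.058997 − 1.308997 = 1.750000
ω = Δθ/dt = 1.750000/1.0 = 1.7500
R = −Δy/(cos θ' − cos θ) = -0.1429
v = R·ω = -0.1429·1.7500 = -0.2500

v = -0.2500, ω = 1.7500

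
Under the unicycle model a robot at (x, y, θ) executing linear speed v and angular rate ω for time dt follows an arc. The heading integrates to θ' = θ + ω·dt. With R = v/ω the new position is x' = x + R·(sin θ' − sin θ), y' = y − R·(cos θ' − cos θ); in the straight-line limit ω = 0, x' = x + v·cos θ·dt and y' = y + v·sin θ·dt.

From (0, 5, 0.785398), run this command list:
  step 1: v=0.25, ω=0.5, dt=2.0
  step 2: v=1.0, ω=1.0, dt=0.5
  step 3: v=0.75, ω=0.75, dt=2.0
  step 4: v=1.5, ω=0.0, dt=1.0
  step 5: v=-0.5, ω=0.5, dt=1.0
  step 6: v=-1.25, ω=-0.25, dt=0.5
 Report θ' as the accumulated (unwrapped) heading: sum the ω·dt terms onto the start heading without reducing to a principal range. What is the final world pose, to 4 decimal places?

(-2.0384, 6.0835, 4.1604)

step 1: θ'=1.7854 (R=0.5000) → pose (0.1350, 5.4600, 1.7854)
step 2: θ'=2.2854 (R=1.0000) → pose (-0.0867, 5.9024, 2.2854)
step 3: θ'=3.7854 (R=1.0000) → pose (-1.4423, 6.0469, 3.7854)
step 4: θ'=3.7854 (straight) → pose (-2.6421, 5.1465, 3.7854)
step 5: θ'=4.2854 (R=-1.0000) → pose (-2.3321, 5.5322, 4.2854)
step 6: θ'=4.1604 (R=5.0000) → pose (-2.0384, 6.0835, 4.1604)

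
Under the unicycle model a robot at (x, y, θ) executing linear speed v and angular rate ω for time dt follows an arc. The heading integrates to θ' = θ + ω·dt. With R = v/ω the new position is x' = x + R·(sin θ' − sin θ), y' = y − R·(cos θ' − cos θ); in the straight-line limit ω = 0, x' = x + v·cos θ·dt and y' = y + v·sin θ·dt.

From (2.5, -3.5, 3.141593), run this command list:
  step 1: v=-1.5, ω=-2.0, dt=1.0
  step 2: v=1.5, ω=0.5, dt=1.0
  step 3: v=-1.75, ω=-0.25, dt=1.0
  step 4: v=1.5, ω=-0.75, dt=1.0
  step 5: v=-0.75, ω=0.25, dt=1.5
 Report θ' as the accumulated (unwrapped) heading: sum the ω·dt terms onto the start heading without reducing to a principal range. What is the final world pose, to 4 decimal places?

step 1: θ'=1.1416 (R=0.7500) → pose (3.1820, -4.5621, 1.1416)
step 2: θ'=1.6416 (R=3.0000) → pose (3.4466, -3.1015, 1.6416)
step 3: θ'=1.3916 (R=7.0000) → pose (3.3520, -4.8443, 1.3916)
step 4: θ'=0.6416 (R=-2.0000) → pose (4.1230, -3.5985, 0.6416)
step 5: θ'=1.0166 (R=-3.0000) → pose (3.3675, -4.4232, 1.0166)

(3.3675, -4.4232, 1.0166)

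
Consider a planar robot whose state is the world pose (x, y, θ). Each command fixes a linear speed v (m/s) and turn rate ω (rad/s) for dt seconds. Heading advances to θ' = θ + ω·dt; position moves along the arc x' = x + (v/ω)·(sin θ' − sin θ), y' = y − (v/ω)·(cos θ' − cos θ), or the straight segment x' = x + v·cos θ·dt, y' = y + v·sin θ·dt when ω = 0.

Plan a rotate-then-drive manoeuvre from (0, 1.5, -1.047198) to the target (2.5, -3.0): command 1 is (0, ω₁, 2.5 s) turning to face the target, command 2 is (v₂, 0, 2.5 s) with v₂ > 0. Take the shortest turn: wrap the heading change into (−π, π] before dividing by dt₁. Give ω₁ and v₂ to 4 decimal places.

ω₁ = -0.0066, v₂ = 2.0591

heading to target = atan2(-3−1.5, 2.5−0) = -1.0637
Δθ = wrap(-1.0637 − -1.0472) = -0.0165; ω₁ = Δθ/dt₁ = -0.0066
distance = √((2.5−0)² + (-3−1.5)²) = 5.1478; v₂ = distance/dt₂ = 2.0591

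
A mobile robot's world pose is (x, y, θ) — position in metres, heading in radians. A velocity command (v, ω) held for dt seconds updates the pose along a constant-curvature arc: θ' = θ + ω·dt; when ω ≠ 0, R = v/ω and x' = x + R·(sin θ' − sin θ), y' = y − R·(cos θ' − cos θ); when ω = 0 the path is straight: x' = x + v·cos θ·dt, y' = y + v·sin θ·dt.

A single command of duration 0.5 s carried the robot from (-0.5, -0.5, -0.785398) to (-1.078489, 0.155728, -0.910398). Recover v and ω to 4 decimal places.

v = -1.7500, ω = -0.2500

Δθ = -0.910398 − -0.785398 = -0.125000
ω = Δθ/dt = -0.125000/0.5 = -0.2500
R = −Δy/(cos θ' − cos θ) = 7.0000
v = R·ω = 7.0000·-0.2500 = -1.7500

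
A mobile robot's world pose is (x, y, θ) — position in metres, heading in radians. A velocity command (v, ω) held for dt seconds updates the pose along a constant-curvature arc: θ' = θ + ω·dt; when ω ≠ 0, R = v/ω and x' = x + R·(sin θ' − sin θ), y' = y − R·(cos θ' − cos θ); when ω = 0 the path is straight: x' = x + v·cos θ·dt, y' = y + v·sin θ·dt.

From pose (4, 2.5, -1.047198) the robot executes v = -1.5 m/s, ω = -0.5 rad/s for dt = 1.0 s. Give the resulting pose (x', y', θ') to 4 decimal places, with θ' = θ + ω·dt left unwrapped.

(3.5989, 3.9292, -1.5472)

θ' = -1.0472 + -0.5·1.0 = -1.5472
R = v/ω = -1.5/-0.5 = 3.0000
x' = 4 + 3.0000·(sin -1.5472 − sin -1.0472) = 3.5989
y' = 2.5 − 3.0000·(cos -1.5472 − cos -1.0472) = 3.9292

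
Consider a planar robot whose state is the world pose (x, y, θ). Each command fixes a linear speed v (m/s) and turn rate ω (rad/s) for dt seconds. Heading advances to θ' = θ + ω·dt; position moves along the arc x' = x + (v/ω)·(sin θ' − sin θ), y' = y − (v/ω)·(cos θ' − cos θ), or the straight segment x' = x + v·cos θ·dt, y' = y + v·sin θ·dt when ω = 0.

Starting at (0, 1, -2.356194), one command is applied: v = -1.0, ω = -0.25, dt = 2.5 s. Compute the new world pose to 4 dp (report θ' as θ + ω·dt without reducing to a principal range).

(2.1896, 2.1202, -2.9812)

θ' = -2.3562 + -0.25·2.5 = -2.9812
R = v/ω = -1.0/-0.25 = 4.0000
x' = 0 + 4.0000·(sin -2.9812 − sin -2.3562) = 2.1896
y' = 1 − 4.0000·(cos -2.9812 − cos -2.3562) = 2.1202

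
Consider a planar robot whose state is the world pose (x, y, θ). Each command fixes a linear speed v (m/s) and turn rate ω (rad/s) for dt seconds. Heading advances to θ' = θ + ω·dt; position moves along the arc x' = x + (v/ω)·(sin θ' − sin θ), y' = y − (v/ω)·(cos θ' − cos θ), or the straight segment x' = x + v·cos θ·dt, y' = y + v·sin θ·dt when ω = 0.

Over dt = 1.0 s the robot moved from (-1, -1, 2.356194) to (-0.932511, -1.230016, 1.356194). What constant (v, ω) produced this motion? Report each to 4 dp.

v = -0.2500, ω = -1.0000

Δθ = 1.356194 − 2.356194 = -1.000000
ω = Δθ/dt = -1.000000/1.0 = -1.0000
R = −Δy/(cos θ' − cos θ) = 0.2500
v = R·ω = 0.2500·-1.0000 = -0.2500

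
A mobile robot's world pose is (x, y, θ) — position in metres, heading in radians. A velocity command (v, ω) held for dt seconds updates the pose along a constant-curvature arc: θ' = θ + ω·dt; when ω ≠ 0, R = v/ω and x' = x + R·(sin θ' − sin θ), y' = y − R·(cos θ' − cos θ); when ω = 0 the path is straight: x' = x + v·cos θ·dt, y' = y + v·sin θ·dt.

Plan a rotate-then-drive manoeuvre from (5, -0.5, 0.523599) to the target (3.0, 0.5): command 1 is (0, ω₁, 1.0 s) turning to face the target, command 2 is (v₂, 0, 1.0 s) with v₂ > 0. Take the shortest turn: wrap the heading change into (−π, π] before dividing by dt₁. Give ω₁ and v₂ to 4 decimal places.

ω₁ = 2.1543, v₂ = 2.2361

heading to target = atan2(0.5−-0.5, 3−5) = 2.6779
Δθ = wrap(2.6779 − 0.5236) = 2.1543; ω₁ = Δθ/dt₁ = 2.1543
distance = √((3−5)² + (0.5−-0.5)²) = 2.2361; v₂ = distance/dt₂ = 2.2361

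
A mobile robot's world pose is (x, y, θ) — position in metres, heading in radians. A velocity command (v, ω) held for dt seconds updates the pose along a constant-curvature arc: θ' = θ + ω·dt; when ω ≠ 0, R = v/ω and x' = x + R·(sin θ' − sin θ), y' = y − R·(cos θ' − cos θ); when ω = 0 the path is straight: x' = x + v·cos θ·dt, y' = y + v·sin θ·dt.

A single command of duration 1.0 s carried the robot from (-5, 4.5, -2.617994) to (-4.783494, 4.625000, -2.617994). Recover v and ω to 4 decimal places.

Δθ = -2.617994 − -2.617994 = 0.000000
ω = Δθ/dt = 0.000000/1.0 = 0.0000
ω = 0 → v = (Δx·cos θ + Δy·sin θ)/dt = -0.2500

v = -0.2500, ω = 0.0000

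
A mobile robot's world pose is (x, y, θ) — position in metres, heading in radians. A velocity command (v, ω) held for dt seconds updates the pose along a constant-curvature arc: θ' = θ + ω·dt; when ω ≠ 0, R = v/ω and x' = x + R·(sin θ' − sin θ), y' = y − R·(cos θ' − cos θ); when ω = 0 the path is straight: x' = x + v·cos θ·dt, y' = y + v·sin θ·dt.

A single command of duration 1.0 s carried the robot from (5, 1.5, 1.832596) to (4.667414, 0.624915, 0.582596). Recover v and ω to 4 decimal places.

v = -1.0000, ω = -1.2500

Δθ = 0.582596 − 1.832596 = -1.250000
ω = Δθ/dt = -1.250000/1.0 = -1.2500
R = −Δy/(cos θ' − cos θ) = 0.8000
v = R·ω = 0.8000·-1.2500 = -1.0000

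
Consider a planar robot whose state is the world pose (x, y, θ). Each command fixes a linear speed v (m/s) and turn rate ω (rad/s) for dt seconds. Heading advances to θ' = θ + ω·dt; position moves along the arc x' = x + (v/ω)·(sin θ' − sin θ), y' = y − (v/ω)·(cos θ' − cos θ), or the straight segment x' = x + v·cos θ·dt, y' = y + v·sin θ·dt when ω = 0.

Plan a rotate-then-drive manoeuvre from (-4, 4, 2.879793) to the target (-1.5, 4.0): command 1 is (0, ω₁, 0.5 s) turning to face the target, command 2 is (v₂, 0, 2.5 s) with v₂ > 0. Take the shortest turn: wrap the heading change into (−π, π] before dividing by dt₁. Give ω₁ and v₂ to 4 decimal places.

heading to target = atan2(4−4, -1.5−-4) = 0.0000
Δθ = wrap(0.0000 − 2.8798) = -2.8798; ω₁ = Δθ/dt₁ = -5.7596
distance = √((-1.5−-4)² + (4−4)²) = 2.5000; v₂ = distance/dt₂ = 1.0000

ω₁ = -5.7596, v₂ = 1.0000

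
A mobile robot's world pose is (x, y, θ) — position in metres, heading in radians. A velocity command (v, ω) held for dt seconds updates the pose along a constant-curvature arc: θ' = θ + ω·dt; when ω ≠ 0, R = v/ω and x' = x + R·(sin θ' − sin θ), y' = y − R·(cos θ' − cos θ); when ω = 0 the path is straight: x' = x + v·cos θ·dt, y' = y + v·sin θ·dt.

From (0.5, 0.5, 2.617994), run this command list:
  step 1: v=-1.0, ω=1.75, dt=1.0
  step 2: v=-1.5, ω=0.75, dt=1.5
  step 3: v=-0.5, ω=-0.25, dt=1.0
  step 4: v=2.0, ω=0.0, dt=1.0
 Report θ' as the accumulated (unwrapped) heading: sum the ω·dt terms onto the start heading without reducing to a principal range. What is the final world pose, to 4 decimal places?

step 1: θ'=4.3680 (R=-0.5714) → pose (1.3236, 0.8019, 4.3680)
step 2: θ'=5.4930 (R=-2.0000) → pose (0.8620, 2.8846, 5.4930)
step 3: θ'=5.2430 (R=2.0000) → pose (0.5580, 3.2799, 5.2430)
step 4: θ'=5.2430 (straight) → pose (1.5701, 1.5549, 5.2430)

(1.5701, 1.5549, 5.2430)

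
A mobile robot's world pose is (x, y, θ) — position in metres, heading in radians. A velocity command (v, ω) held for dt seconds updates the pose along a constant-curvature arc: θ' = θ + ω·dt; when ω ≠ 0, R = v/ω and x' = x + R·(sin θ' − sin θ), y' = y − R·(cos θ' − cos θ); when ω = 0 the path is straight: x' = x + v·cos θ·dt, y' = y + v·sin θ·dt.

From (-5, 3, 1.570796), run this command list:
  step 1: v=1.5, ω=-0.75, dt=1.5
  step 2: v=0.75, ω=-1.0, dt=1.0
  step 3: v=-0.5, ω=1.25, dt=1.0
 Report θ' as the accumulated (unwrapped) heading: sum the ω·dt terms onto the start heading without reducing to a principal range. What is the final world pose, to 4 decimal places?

step 1: θ'=0.4458 (R=-2.0000) → pose (-3.8624, 4.8045, 0.4458)
step 2: θ'=-0.5542 (R=-0.7500) → pose (-3.1443, 4.7656, -0.5542)
step 3: θ'=0.6958 (R=-0.4000) → pose (-3.6112, 4.7325, 0.6958)

(-3.6112, 4.7325, 0.6958)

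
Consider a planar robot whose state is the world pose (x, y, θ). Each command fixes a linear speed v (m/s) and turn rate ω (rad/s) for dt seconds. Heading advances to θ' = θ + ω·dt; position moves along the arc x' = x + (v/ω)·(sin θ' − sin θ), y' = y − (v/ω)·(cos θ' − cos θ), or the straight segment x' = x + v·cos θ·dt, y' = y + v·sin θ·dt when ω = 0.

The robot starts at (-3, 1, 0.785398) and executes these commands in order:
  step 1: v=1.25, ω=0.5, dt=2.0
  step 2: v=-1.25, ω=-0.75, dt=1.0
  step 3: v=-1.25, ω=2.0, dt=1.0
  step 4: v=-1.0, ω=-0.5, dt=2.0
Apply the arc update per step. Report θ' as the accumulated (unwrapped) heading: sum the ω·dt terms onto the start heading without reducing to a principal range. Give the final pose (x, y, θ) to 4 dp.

(-0.4728, 0.0620, 2.0354)

step 1: θ'=1.7854 (R=2.5000) → pose (-2.3251, 3.3002, 1.7854)
step 2: θ'=1.0354 (R=1.6667) → pose (-2.5201, 2.0949, 1.0354)
step 3: θ'=3.0354 (R=-0.6250) → pose (-2.0488, 1.1546, 3.0354)
step 4: θ'=2.0354 (R=2.0000) → pose (-0.4728, 0.0620, 2.0354)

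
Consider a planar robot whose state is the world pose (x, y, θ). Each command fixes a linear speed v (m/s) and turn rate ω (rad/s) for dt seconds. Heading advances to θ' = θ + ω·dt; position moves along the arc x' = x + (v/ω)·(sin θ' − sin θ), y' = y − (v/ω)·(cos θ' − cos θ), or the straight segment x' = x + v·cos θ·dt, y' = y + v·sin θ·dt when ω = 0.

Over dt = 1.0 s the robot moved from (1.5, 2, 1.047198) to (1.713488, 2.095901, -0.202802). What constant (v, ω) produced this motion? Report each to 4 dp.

v = 0.2500, ω = -1.2500

Δθ = -0.202802 − 1.047198 = -1.250000
ω = Δθ/dt = -1.250000/1.0 = -1.2500
R = Δx/(sin θ' − sin θ) = -0.2000
v = R·ω = -0.2000·-1.2500 = 0.2500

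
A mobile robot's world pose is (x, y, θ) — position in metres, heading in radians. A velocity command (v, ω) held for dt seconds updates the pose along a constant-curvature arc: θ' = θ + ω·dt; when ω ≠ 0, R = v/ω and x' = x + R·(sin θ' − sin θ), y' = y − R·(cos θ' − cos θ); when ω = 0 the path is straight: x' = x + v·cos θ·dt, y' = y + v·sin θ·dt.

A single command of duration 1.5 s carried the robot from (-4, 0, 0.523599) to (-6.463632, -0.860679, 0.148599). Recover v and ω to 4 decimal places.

v = -1.7500, ω = -0.2500

Δθ = 0.148599 − 0.523599 = -0.375000
ω = Δθ/dt = -0.375000/1.5 = -0.2500
R = Δx/(sin θ' − sin θ) = 7.0000
v = R·ω = 7.0000·-0.2500 = -1.7500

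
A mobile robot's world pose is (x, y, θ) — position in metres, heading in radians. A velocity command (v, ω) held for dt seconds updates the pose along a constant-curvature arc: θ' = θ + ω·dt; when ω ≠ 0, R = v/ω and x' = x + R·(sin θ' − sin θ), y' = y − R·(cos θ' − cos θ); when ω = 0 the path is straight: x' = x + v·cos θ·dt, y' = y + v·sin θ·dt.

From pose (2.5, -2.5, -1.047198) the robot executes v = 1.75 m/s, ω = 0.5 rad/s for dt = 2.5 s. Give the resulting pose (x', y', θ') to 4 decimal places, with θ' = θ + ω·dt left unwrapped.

(6.2360, -4.1783, 0.2028)

θ' = -1.0472 + 0.5·2.5 = 0.2028
R = v/ω = 1.75/0.5 = 3.5000
x' = 2.5 + 3.5000·(sin 0.2028 − sin -1.0472) = 6.2360
y' = -2.5 − 3.5000·(cos 0.2028 − cos -1.0472) = -4.1783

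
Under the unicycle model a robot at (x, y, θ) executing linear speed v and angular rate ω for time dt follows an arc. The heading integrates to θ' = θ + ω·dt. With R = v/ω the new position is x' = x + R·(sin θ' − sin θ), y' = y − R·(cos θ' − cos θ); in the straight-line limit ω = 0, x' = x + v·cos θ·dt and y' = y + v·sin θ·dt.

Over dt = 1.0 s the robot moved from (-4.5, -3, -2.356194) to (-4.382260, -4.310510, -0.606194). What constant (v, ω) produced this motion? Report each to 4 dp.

Δθ = -0.606194 − -2.356194 = 1.750000
ω = Δθ/dt = 1.750000/1.0 = 1.7500
R = −Δy/(cos θ' − cos θ) = 0.8571
v = R·ω = 0.8571·1.7500 = 1.5000

v = 1.5000, ω = 1.7500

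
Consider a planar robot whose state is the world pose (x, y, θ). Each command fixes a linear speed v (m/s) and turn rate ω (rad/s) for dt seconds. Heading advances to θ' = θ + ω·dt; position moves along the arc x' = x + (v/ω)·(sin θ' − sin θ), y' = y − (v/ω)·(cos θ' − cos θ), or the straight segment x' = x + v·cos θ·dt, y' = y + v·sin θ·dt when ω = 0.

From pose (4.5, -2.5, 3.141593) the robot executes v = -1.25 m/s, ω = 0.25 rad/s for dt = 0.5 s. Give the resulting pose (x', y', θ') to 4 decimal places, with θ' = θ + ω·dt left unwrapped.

(5.1234, -2.4610, 3.2666)

θ' = 3.1416 + 0.25·0.5 = 3.2666
R = v/ω = -1.25/0.25 = -5.0000
x' = 4.5 + -5.0000·(sin 3.2666 − sin 3.1416) = 5.1234
y' = -2.5 − -5.0000·(cos 3.2666 − cos 3.1416) = -2.4610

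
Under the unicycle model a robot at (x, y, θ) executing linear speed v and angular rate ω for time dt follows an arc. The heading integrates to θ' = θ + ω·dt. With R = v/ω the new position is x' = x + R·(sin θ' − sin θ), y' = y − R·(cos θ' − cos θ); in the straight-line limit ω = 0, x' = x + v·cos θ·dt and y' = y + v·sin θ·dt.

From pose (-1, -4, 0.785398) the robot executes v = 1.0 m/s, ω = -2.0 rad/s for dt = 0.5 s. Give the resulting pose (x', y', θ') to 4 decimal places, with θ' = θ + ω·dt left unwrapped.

(-0.5400, -3.8650, -0.2146)

θ' = 0.7854 + -2.0·0.5 = -0.2146
R = v/ω = 1.0/-2.0 = -0.5000
x' = -1 + -0.5000·(sin -0.2146 − sin 0.7854) = -0.5400
y' = -4 − -0.5000·(cos -0.2146 − cos 0.7854) = -3.8650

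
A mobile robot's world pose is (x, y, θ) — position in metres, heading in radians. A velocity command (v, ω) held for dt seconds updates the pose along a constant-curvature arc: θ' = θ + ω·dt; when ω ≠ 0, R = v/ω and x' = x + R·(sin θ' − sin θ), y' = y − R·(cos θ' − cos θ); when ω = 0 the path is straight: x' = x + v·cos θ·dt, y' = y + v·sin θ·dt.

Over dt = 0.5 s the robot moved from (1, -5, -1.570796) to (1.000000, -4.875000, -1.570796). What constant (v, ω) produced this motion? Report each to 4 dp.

Δθ = -1.570796 − -1.570796 = 0.000000
ω = Δθ/dt = 0.000000/0.5 = 0.0000
ω = 0 → v = (Δx·cos θ + Δy·sin θ)/dt = -0.2500

v = -0.2500, ω = 0.0000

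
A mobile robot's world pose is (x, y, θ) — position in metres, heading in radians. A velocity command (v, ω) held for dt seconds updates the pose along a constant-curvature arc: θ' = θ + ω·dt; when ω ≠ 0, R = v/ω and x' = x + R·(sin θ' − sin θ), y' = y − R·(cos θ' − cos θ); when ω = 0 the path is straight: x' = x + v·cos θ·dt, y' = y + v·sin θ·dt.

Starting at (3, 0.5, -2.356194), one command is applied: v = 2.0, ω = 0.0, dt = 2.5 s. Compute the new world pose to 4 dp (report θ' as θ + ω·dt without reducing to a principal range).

θ' = -2.3562 + 0.0·2.5 = -2.3562
ω = 0 → straight: x' = 3 + 2.0·cos(-2.3562)·2.5 = -0.5355
y' = 0.5 + 2.0·sin(-2.3562)·2.5 = -3.0355

(-0.5355, -3.0355, -2.3562)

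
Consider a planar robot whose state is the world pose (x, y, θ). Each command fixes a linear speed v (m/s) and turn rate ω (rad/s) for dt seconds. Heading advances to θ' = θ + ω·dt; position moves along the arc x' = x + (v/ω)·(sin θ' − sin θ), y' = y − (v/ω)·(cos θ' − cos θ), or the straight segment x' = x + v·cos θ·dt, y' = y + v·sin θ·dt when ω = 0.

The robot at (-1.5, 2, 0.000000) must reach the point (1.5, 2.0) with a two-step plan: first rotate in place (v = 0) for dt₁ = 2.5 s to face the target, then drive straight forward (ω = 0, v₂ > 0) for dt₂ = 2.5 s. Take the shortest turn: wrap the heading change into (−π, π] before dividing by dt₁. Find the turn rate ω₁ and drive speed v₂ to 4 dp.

heading to target = atan2(2−2, 1.5−-1.5) = 0.0000
Δθ = wrap(0.0000 − 0.0000) = 0.0000; ω₁ = Δθ/dt₁ = 0.0000
distance = √((1.5−-1.5)² + (2−2)²) = 3.0000; v₂ = distance/dt₂ = 1.2000

ω₁ = 0.0000, v₂ = 1.2000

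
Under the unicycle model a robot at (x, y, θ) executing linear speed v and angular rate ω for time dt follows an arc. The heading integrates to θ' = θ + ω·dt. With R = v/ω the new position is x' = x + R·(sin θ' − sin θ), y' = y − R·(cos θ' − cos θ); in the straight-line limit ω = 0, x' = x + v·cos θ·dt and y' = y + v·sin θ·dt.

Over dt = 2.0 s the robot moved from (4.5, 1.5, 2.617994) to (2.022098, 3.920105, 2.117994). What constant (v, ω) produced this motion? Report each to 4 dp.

Δθ = 2.117994 − 2.617994 = -0.500000
ω = Δθ/dt = -0.500000/2.0 = -0.2500
R = Δx/(sin θ' − sin θ) = -7.0000
v = R·ω = -7.0000·-0.2500 = 1.7500

v = 1.7500, ω = -0.2500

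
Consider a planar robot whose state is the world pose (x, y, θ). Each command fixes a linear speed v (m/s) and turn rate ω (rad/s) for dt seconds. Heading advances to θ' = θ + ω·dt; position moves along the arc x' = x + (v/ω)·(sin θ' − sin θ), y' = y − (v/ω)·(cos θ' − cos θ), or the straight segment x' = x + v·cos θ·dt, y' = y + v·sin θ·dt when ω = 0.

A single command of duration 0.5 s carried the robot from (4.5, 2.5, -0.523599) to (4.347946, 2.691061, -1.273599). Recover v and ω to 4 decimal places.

v = -0.5000, ω = -1.5000

Δθ = -1.273599 − -0.523599 = -0.750000
ω = Δθ/dt = -0.750000/0.5 = -1.5000
R = −Δy/(cos θ' − cos θ) = 0.3333
v = R·ω = 0.3333·-1.5000 = -0.5000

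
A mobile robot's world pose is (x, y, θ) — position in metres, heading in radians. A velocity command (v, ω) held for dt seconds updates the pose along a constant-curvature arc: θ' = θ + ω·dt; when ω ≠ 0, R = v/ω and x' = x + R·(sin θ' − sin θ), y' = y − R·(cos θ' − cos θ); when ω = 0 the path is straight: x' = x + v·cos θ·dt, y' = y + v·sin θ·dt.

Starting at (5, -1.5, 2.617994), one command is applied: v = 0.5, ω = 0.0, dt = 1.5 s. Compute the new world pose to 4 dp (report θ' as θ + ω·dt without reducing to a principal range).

(4.3505, -1.1250, 2.6180)

θ' = 2.6180 + 0.0·1.5 = 2.6180
ω = 0 → straight: x' = 5 + 0.5·cos(2.6180)·1.5 = 4.3505
y' = -1.5 + 0.5·sin(2.6180)·1.5 = -1.1250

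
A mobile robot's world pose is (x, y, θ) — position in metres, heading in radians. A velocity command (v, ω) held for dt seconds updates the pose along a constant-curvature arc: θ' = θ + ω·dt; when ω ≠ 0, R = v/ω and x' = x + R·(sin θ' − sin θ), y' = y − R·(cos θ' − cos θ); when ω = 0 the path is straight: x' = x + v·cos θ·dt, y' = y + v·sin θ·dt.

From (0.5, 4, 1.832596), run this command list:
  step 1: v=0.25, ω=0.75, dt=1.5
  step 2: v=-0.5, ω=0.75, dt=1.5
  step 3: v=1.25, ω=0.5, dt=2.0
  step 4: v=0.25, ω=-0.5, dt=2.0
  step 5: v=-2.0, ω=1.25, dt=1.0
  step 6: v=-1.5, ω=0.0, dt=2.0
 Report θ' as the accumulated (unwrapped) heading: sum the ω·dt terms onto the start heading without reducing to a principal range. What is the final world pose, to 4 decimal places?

(-1.2072, 5.9654, 5.3326)

step 1: θ'=2.9576 (R=0.3333) → pose (0.2390, 4.2414, 2.9576)
step 2: θ'=4.0826 (R=-0.6667) → pose (0.8998, 4.5042, 4.0826)
step 3: θ'=5.0826 (R=2.5000) → pose (0.5895, 2.1272, 5.0826)
step 4: θ'=4.0826 (R=-0.5000) → pose (0.5274, 1.6518, 4.0826)
step 5: θ'=5.3326 (R=-1.6000) → pose (0.5364, 3.5241, 5.3326)
step 6: θ'=5.3326 (straight) → pose (-1.2072, 5.9654, 5.3326)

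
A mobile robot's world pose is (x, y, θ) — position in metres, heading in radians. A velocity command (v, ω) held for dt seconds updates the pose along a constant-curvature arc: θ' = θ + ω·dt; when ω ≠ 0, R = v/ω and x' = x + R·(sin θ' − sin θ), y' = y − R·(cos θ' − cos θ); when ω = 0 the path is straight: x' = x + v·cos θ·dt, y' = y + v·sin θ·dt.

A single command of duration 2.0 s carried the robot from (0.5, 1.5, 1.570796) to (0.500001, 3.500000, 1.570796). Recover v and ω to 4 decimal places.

Δθ = 1.570796 − 1.570796 = 0.000000
ω = Δθ/dt = 0.000000/2.0 = 0.0000
ω = 0 → v = (Δx·cos θ + Δy·sin θ)/dt = 1.0000

v = 1.0000, ω = 0.0000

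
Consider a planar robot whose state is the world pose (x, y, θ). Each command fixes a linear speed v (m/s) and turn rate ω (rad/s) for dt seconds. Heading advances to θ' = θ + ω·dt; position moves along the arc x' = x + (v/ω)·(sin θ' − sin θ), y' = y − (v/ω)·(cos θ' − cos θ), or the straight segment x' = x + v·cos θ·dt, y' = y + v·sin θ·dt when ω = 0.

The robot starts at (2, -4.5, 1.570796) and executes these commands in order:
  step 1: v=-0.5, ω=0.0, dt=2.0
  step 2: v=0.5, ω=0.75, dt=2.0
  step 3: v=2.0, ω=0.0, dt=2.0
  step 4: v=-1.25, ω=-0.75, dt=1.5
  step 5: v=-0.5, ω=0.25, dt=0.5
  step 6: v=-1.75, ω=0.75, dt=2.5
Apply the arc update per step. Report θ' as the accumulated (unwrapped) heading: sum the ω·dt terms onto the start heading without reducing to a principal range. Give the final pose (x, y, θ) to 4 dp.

step 1: θ'=1.5708 (straight) → pose (2.0000, -5.5000, 1.5708)
step 2: θ'=3.0708 (R=0.6667) → pose (1.3805, -4.8350, 3.0708)
step 3: θ'=3.0708 (straight) → pose (-2.6095, -4.5521, 3.0708)
step 4: θ'=1.9458 (R=1.6667) → pose (-1.1765, -5.6041, 1.9458)
step 5: θ'=2.0708 (R=-2.0000) → pose (-1.0707, -5.8304, 2.0708)
step 6: θ'=3.9458 (R=-2.3333) → pose (2.6577, -6.3303, 3.9458)

(2.6577, -6.3303, 3.9458)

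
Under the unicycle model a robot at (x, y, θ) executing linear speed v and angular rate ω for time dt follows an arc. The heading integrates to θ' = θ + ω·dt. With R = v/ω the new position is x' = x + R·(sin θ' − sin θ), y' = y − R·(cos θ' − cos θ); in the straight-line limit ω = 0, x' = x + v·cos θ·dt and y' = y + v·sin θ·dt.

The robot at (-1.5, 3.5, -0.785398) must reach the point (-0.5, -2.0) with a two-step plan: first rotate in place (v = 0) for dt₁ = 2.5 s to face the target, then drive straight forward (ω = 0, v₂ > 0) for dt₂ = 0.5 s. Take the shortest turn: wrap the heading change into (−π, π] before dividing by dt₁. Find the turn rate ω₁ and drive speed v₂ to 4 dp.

ω₁ = -0.2422, v₂ = 11.1803

heading to target = atan2(-2−3.5, -0.5−-1.5) = -1.3909
Δθ = wrap(-1.3909 − -0.7854) = -0.6055; ω₁ = Δθ/dt₁ = -0.2422
distance = √((-0.5−-1.5)² + (-2−3.5)²) = 5.5902; v₂ = distance/dt₂ = 11.1803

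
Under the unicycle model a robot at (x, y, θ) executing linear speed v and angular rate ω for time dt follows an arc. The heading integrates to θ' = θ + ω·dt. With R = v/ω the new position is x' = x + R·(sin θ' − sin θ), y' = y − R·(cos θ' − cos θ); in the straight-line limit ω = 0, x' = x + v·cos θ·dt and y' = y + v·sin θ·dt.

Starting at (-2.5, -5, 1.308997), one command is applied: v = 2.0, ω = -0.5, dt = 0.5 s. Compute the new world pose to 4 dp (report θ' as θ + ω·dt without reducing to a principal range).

θ' = 1.3090 + -0.5·0.5 = 1.0590
R = v/ω = 2.0/-0.5 = -4.0000
x' = -2.5 + -4.0000·(sin 1.0590 − sin 1.3090) = -2.1238
y' = -5 − -4.0000·(cos 1.0590 − cos 1.3090) = -4.0763

(-2.1238, -4.0763, 1.0590)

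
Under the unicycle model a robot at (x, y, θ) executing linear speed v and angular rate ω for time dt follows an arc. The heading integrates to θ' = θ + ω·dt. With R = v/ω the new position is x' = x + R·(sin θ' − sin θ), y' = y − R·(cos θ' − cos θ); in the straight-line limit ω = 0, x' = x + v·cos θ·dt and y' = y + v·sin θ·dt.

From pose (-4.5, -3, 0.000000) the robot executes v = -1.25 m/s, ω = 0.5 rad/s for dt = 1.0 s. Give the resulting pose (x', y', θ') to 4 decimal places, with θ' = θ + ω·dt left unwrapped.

θ' = 0.0000 + 0.5·1.0 = 0.5000
R = v/ω = -1.25/0.5 = -2.5000
x' = -4.5 + -2.5000·(sin 0.5000 − sin 0.0000) = -5.6986
y' = -3 − -2.5000·(cos 0.5000 − cos 0.0000) = -3.3060

(-5.6986, -3.3060, 0.5000)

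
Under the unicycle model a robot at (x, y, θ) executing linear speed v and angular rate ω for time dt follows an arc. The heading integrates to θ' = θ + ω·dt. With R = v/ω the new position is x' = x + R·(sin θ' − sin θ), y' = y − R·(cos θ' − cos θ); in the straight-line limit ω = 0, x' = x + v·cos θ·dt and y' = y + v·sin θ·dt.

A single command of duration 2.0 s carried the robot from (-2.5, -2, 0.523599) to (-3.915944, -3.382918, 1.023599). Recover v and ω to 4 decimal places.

Δθ = 1.023599 − 0.523599 = 0.500000
ω = Δθ/dt = 0.500000/2.0 = 0.2500
R = Δx/(sin θ' − sin θ) = -4.0000
v = R·ω = -4.0000·0.2500 = -1.0000

v = -1.0000, ω = 0.2500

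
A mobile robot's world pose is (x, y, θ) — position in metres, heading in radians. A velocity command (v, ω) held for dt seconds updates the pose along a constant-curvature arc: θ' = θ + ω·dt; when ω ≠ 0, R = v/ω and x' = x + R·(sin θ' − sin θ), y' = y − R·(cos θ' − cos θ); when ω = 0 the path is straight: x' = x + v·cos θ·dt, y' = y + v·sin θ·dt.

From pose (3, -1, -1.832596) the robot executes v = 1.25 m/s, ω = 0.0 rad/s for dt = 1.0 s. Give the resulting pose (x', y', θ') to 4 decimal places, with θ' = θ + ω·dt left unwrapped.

θ' = -1.8326 + 0.0·1.0 = -1.8326
ω = 0 → straight: x' = 3 + 1.25·cos(-1.8326)·1.0 = 2.6765
y' = -1 + 1.25·sin(-1.8326)·1.0 = -2.2074

(2.6765, -2.2074, -1.8326)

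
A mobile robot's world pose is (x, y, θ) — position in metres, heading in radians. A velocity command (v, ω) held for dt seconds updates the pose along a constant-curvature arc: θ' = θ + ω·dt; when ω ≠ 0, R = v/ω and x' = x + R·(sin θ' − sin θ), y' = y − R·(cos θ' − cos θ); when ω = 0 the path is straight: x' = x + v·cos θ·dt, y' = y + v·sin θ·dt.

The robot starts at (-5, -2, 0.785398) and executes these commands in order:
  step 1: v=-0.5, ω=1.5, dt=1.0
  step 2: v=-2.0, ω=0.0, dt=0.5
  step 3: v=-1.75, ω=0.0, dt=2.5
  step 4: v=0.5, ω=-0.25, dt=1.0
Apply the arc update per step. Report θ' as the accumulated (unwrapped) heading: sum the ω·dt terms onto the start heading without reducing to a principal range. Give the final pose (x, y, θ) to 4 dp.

(-1.7710, -6.0997, 2.0354)

step 1: θ'=2.2854 (R=-0.3333) → pose (-5.0161, -2.4541, 2.2854)
step 2: θ'=2.2854 (straight) → pose (-4.3608, -3.2095, 2.2854)
step 3: θ'=2.2854 (straight) → pose (-1.4938, -6.5142, 2.2854)
step 4: θ'=2.0354 (R=-2.0000) → pose (-1.7710, -6.0997, 2.0354)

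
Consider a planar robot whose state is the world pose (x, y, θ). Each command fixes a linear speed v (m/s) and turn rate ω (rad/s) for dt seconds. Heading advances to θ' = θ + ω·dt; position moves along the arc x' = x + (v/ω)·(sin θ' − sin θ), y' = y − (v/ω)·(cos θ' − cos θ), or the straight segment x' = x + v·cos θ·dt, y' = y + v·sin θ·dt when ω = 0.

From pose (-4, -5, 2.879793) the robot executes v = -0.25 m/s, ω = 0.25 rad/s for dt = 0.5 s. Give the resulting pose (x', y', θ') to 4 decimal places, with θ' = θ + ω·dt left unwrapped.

θ' = 2.8798 + 0.25·0.5 = 3.0048
R = v/ω = -0.25/0.25 = -1.0000
x' = -4 + -1.0000·(sin 3.0048 − sin 2.8798) = -3.8776
y' = -5 − -1.0000·(cos 3.0048 − cos 2.8798) = -5.0247

(-3.8776, -5.0247, 3.0048)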